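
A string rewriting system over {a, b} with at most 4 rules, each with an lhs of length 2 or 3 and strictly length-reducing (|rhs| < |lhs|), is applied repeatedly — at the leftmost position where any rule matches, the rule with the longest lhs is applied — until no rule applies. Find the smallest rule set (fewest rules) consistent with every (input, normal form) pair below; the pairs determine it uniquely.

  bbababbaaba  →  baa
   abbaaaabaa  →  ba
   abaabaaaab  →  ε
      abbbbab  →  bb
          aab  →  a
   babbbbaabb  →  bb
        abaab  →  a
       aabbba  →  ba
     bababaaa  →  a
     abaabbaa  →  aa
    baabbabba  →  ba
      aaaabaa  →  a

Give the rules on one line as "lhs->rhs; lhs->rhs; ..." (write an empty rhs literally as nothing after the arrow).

  | bbababbaaba => babbaaba => baaba => baa
  | abbaaaabaa => baaaabaa => baabaa => baaa => ba
  | abaabaaaab => aabaaaab => aaaaab => aaab => ab => ε
  | abbbbab => bbbab => bb

aaa->a; ab->; bab->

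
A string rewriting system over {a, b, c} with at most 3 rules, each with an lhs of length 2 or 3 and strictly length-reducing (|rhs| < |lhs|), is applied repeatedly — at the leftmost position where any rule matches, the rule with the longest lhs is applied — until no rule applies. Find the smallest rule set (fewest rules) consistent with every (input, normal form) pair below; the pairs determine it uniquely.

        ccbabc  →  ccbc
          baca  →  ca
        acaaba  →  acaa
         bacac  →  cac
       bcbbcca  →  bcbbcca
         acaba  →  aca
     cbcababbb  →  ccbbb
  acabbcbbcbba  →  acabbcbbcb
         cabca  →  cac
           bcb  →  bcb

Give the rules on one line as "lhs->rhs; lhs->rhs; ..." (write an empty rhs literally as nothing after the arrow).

  | ccbabc => ccbc
  | baca => ca
  | acaaba => acaa
  | bacac => cac

ba->; bca->c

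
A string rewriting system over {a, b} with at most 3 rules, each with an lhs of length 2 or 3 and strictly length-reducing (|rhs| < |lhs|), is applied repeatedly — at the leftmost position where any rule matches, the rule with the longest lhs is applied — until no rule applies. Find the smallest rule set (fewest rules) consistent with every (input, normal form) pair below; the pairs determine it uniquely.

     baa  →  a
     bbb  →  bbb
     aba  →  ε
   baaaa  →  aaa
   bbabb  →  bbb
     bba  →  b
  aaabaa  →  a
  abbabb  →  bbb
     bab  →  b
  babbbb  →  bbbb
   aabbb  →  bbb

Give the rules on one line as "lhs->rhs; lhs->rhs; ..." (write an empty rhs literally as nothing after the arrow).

  | baa => a
  | bbb
  | aba => ba => ε
  | baaaa => aaa

ab->b; ba->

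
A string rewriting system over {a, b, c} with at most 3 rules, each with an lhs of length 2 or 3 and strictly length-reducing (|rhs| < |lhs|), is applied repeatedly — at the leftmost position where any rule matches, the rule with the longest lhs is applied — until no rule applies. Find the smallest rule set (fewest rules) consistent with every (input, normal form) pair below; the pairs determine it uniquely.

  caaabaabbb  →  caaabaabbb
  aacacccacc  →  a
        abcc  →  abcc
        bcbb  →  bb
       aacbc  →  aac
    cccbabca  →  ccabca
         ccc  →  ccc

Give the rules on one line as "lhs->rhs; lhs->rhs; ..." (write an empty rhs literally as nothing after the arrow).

  | caaabaabbb
  | aacacccacc => aaccacc => aacc => a
  | abcc
  | bcbb => bb

acc->; cb->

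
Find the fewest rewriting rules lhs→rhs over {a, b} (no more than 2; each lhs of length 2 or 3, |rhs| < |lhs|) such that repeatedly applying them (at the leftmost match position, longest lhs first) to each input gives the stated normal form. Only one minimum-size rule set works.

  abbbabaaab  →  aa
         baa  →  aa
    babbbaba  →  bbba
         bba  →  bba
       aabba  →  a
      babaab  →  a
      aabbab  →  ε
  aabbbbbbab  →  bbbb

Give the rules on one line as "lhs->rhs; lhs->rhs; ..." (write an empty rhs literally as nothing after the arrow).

ab->; baa->aa

  | abbbabaaab => bbabaaab => bbaaab => baaab => aaab => aa
  | baa => aa
  | babbbaba => bbbaba => bbba
  | bba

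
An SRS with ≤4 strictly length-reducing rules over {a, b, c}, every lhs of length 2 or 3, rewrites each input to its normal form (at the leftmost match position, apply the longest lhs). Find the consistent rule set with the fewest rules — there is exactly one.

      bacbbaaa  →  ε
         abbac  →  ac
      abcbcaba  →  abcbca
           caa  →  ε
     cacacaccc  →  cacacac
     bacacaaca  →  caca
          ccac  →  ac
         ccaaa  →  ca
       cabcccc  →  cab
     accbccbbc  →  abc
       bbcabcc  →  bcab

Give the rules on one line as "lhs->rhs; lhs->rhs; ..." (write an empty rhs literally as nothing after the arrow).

aa->c; ba->; bb->b; cc->

  | bacbbaaa => cbbaaa => cbaaa => caa => cc => ε
  | abbac => abac => ac
  | abcbcaba => abcbca
  | caa => cc => ε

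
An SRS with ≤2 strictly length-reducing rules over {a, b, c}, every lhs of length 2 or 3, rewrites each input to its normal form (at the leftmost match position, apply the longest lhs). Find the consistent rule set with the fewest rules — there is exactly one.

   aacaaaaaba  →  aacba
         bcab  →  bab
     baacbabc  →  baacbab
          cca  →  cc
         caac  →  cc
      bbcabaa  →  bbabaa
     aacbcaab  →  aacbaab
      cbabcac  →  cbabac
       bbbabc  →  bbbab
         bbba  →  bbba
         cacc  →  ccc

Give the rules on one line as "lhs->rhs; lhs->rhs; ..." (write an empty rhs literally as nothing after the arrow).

  | aacaaaaaba => aacaaaaba => aacaaaba => aacaaba => aacaba => aacba
  | bcab => bab
  | baacbabc => baacbab
  | cca => cc

bc->b; ca->c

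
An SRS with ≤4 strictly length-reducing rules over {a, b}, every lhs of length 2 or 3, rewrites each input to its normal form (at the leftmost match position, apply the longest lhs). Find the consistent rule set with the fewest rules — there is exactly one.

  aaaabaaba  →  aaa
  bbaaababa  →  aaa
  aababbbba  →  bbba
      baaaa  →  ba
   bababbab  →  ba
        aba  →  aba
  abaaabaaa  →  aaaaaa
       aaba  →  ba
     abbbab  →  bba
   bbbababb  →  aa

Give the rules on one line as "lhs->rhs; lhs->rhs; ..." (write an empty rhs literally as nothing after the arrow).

  | aaaabaaba => aabaaba => baaba => baba => aaa
  | bbaaababa => bbaababa => bbababa => baaaba => baaba => baba => aaa
  | aababbbba => babbbba => aabbba => bbba
  | baaaa => baaa => baa => ba

aab->b; abb->bb; baa->ba; bab->aa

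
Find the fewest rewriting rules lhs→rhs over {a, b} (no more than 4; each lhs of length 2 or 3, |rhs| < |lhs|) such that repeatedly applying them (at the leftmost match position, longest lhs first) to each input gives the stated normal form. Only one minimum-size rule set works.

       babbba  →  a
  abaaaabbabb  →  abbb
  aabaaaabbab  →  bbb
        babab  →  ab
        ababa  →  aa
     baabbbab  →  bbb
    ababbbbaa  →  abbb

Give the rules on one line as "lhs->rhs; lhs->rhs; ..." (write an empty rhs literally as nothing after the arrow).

  | babbba => bba => ba => a
  | abaaaabbabb => abaabbabb => abbbabb => abbb
  | aabaaaabbab => bbaaaabbab => bbaabbab => bbbbab => bbb
  | babab => ab

aab->bb; ba->a; baa->b; bab->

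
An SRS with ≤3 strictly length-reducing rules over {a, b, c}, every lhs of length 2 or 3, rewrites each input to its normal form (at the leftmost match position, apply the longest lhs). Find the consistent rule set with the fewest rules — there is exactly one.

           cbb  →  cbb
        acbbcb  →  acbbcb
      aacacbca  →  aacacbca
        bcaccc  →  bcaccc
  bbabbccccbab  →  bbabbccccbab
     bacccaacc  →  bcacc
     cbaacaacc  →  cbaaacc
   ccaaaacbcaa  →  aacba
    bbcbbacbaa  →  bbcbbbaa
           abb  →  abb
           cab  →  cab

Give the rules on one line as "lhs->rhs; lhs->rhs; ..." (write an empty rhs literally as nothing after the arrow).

  | cbb
  | acbbcb
  | aacacbca
  | bcaccc

bac->b; caa->a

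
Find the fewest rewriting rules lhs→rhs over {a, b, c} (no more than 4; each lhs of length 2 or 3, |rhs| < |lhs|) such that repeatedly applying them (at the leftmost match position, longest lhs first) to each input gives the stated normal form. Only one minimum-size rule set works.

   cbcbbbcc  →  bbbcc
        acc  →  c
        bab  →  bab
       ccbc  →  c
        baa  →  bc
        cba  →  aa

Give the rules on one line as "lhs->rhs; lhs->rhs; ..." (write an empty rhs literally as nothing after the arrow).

  | cbcbbbcc => acbbbcc => bbbcc
  | acc => c
  | bab
  | ccbc => cac => c

ac->; baa->bc; cb->a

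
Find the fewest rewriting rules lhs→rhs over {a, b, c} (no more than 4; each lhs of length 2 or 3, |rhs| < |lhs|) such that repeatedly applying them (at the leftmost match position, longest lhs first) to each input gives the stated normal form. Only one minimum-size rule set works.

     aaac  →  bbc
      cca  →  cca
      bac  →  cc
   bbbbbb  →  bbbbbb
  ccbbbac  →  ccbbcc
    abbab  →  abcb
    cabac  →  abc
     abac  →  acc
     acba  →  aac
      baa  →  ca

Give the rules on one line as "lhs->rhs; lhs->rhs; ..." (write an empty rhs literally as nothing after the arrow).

aaa->bb; ba->c; cac->ab; cba->ac

  | aaac => bbc
  | cca
  | bac => cc
  | bbbbbb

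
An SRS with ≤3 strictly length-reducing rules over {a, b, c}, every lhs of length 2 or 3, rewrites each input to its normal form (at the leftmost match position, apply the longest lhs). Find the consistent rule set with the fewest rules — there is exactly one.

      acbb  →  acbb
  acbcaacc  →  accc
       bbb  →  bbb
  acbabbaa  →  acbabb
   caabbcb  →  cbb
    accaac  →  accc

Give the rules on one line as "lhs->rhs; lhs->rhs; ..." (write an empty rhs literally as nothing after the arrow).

aa->; bc->

  | acbb
  | acbcaacc => acaacc => accc
  | bbb
  | acbabbaa => acbabb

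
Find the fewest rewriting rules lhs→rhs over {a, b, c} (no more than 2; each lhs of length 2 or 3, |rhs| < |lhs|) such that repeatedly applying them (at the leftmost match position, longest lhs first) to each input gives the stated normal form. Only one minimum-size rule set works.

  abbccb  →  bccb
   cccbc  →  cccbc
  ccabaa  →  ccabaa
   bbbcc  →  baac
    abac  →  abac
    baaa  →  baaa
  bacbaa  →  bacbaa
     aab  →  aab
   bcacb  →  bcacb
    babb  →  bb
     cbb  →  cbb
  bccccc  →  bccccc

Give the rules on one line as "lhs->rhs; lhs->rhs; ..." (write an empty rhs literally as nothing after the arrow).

  | abbccb => bccb
  | cccbc
  | ccabaa
  | bbbcc => baac

abb->b; bbc->aa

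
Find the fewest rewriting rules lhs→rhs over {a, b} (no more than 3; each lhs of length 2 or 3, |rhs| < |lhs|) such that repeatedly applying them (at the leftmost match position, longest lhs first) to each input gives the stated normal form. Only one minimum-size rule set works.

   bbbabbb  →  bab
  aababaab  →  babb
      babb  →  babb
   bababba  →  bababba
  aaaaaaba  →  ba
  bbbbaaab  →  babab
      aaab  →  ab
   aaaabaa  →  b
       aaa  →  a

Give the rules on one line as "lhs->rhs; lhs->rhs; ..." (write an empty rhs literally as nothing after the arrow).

  | bbbabbb => baabbb => bbbb => bab
  | aababaab => babaab => babb
  | babb
  | bababba

aa->; bbb->ba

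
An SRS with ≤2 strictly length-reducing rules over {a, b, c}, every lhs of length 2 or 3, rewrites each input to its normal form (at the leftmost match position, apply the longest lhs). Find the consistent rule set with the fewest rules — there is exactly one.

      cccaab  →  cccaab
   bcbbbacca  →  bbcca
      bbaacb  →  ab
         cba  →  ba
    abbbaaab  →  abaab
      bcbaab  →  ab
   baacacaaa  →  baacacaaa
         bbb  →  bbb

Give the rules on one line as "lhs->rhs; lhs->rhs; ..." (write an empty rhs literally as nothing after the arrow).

bba->; cb->b

  | cccaab
  | bcbbbacca => bbbbacca => bbcca
  | bbaacb => acb => ab
  | cba => ba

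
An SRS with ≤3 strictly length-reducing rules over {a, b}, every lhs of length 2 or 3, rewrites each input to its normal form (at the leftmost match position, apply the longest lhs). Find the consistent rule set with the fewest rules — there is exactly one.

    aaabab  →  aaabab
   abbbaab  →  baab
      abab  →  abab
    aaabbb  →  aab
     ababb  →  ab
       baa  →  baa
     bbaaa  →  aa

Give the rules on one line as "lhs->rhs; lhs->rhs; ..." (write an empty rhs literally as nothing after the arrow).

abb->; bba->

  | aaabab
  | abbbaab => baab
  | abab
  | aaabbb => aab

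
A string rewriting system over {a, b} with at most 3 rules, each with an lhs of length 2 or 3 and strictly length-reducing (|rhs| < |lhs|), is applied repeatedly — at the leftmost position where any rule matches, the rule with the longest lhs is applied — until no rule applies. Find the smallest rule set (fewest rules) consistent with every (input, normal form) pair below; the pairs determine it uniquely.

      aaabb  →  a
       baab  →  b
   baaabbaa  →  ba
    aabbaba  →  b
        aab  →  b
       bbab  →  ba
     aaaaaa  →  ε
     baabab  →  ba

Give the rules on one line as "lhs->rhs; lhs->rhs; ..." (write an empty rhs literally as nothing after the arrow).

aa->; ab->a; bb->b

  | aaabb => abb => ab => a
  | baab => bb => b
  | baaabbaa => babbaa => babaa => baaa => ba
  | aabbaba => bbaba => baba => baa => b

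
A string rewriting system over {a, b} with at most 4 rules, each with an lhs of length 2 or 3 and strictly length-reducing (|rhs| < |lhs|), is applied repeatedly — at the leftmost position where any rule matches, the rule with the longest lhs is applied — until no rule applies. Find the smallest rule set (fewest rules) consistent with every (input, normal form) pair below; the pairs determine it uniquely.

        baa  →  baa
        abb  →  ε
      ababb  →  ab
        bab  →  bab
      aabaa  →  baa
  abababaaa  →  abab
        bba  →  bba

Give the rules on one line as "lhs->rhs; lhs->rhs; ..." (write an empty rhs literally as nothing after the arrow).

aaa->b; aab->b; abb->

  | baa
  | abb => ε
  | ababb => ab
  | bab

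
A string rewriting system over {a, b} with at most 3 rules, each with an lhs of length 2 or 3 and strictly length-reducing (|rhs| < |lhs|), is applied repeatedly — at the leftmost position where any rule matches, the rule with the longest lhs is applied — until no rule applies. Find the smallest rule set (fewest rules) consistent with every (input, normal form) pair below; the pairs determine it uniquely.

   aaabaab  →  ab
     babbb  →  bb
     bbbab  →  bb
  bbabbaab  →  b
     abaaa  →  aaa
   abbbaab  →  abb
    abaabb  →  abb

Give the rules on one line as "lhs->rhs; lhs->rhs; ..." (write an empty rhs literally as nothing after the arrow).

  | aaabaab => aabaab => abaab => aab => ab
  | babbb => bb
  | bbbab => bb
  | bbabbaab => bbaab => bbab => b

aab->ab; aba->a; bab->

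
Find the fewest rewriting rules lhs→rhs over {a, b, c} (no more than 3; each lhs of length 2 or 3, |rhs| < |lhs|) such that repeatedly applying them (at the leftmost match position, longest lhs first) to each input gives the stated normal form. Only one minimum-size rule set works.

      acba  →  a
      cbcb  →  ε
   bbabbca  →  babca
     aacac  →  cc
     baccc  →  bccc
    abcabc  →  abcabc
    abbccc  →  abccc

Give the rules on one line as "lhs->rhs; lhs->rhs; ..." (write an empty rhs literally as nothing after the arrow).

ac->c; bb->b; cb->

  | acba => cba => a
  | cbcb => cb => ε
  | bbabbca => babbca => babca
  | aacac => acac => cac => cc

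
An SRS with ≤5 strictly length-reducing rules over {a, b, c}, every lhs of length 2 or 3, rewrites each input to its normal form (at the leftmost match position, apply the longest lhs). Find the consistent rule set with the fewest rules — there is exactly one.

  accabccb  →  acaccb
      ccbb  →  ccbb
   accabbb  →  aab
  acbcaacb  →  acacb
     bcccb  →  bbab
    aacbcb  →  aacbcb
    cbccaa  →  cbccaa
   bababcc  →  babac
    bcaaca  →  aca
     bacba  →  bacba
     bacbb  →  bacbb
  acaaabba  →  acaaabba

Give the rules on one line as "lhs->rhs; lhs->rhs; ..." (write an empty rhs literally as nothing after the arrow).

  | accabccb => acaccb
  | ccbb
  | accabbb => acabb => aab
  | acbcaacb => acacb

abc->a; bca->; cab->a; ccc->ba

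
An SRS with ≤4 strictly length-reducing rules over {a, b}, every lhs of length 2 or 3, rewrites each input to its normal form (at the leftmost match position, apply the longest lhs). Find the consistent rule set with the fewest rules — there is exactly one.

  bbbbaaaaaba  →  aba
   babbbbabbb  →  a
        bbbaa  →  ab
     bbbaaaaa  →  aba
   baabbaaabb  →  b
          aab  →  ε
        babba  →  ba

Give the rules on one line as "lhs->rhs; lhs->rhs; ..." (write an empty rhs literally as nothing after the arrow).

  | bbbbaaaaaba => abbaaaaaba => aaaaaaaba => aaaaaba => aaaba => aba
  | babbbbabbb => baabbabbb => bbabbb => aabbb => bb => a
  | bbbaa => abaa => ab
  | bbbaaaaa => abaaaaa => abaaa => aba

aa->; aab->; bb->a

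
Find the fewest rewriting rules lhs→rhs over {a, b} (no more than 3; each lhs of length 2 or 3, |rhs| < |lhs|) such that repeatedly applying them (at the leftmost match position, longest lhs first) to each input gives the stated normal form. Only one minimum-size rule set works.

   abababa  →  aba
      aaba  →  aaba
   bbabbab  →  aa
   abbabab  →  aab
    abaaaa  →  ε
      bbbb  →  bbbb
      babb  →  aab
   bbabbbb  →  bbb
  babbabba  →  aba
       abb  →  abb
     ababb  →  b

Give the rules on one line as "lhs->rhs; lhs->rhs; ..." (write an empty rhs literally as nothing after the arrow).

  | abababa => aaaaba => aba
  | aaba
  | bbabbab => baabab => bab => aa
  | abbabab => abaaab => aab

aaa->; baa->; bab->aa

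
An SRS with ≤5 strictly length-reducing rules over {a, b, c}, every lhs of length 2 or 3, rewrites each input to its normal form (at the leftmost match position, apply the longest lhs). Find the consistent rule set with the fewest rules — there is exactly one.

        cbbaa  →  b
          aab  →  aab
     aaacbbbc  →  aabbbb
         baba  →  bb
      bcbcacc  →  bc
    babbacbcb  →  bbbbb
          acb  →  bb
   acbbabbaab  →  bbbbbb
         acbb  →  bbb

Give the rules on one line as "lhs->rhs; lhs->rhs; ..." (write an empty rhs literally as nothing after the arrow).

  | cbbaa => baa => ba => b
  | aab
  | aaacbbbc => aabbbbc => aabbbb
  | baba => bba => bb

ac->b; ba->b; bbc->bb; cb->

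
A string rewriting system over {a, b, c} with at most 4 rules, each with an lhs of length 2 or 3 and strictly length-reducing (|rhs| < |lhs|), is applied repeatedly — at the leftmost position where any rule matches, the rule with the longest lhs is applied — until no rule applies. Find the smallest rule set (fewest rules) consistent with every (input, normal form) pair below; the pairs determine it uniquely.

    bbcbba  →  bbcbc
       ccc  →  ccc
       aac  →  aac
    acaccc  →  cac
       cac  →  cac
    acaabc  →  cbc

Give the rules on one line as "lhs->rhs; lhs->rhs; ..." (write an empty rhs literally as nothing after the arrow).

aca->b; ba->c; bcc->ca

  | bbcbba => bbcbc
  | ccc
  | aac
  | acaccc => bccc => cac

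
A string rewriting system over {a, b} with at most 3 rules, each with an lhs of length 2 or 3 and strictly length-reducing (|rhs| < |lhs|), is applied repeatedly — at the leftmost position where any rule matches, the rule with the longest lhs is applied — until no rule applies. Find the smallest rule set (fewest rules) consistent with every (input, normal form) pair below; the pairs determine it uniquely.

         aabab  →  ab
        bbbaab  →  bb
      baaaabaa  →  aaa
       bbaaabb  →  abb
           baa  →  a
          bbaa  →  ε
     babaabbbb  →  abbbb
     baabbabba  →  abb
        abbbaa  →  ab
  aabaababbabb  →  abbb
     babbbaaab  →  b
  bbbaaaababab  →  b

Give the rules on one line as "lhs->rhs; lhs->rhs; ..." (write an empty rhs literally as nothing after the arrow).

aba->; ba->

  | aabab => ab
  | bbbaab => bbab => bb
  | baaaabaa => aaabaa => aaa
  | bbaaabb => baabb => abb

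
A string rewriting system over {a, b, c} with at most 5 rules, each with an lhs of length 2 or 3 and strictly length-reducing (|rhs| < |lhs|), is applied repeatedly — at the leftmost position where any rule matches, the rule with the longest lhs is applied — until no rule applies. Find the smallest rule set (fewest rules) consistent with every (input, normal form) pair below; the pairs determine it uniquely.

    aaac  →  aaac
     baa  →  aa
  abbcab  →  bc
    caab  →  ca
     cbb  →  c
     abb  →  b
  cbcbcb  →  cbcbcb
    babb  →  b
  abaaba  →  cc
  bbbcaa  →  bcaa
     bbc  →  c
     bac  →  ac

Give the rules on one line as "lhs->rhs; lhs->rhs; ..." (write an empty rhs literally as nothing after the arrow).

ab->; aba->c; ba->a; bb->

  | aaac
  | baa => aa
  | abbcab => bcab => bc
  | caab => ca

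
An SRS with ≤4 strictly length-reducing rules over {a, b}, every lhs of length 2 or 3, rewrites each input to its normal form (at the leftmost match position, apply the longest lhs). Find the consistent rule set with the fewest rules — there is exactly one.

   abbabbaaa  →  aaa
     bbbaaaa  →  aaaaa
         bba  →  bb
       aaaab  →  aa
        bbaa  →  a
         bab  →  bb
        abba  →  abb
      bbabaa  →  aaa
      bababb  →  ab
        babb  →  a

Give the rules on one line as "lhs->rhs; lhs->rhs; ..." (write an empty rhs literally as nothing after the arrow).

  | abbabbaaa => abbbbaaa => aabaaa => aaa
  | bbbaaaa => aaaaa
  | bba => bb
  | aaaab => aa

aab->; ba->b; baa->bb; bbb->a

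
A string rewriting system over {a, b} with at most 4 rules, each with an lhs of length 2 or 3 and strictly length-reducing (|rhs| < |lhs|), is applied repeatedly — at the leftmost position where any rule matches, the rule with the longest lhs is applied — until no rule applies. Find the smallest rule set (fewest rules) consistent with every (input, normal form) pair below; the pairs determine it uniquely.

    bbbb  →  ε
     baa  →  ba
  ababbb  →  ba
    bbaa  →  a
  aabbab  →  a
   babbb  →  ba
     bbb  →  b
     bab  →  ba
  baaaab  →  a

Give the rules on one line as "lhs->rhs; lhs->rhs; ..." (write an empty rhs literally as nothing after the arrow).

aa->a; aab->ba; ab->a; bb->

  | bbbb => bb => ε
  | baa => ba
  | ababbb => aabbb => babb => bab => ba
  | bbaa => aa => a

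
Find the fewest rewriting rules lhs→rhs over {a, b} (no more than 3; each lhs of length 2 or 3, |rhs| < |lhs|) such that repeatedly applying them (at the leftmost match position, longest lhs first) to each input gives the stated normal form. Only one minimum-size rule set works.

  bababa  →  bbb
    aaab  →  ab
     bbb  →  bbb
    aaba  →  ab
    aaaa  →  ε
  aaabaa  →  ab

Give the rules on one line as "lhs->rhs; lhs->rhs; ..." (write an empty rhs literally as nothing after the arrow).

aa->; aab->ab; ba->b

  | bababa => bbaba => bbba => bbb
  | aaab => ab
  | bbb
  | aaba => aba => ab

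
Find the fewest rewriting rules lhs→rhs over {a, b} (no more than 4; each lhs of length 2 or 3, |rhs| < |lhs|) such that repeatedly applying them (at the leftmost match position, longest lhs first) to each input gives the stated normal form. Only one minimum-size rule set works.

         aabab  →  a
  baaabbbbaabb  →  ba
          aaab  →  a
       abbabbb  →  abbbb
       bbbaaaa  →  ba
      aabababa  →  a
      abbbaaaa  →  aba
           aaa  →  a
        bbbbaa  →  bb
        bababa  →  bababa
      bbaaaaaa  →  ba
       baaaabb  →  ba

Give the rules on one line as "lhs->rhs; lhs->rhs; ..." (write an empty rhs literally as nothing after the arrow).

  | aabab => aaab => aab => aa => a
  | baaabbbbaabb => baabbbbaabb => baabbbaabb => baabbaabb => baabaabb => baaaabb => baaabb => baabb => baab => baa => ba
  | aaab => aab => aa => a
  | abbabbb => abbbb

aa->a; aab->aa; bba->b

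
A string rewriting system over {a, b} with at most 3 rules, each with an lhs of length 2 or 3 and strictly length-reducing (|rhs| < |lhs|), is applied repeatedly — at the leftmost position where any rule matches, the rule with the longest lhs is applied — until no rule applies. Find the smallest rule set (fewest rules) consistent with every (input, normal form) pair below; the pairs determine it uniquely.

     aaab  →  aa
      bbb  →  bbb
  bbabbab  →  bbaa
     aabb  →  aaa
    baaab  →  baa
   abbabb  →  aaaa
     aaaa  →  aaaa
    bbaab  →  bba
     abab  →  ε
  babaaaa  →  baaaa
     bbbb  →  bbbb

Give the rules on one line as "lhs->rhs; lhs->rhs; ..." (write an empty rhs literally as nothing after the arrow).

  | aaab => aa
  | bbb
  | bbabbab => bbaaab => bbaa
  | aabb => aaa

ab->; abb->aa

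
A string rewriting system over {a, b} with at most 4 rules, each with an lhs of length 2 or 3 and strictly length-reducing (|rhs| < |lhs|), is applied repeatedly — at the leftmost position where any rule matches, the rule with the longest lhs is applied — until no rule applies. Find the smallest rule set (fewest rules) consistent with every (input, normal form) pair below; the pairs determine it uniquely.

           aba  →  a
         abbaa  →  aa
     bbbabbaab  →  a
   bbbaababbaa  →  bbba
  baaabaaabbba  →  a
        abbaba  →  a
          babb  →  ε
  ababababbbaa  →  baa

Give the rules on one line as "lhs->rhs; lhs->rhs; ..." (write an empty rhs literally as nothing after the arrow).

aaa->a; ab->; abb->; bab->a

  | aba => a
  | abbaa => aa
  | bbbabbaab => bbabaab => baaab => bab => a
  | bbbaababbaa => bbbaabbaa => bbbaaa => bbba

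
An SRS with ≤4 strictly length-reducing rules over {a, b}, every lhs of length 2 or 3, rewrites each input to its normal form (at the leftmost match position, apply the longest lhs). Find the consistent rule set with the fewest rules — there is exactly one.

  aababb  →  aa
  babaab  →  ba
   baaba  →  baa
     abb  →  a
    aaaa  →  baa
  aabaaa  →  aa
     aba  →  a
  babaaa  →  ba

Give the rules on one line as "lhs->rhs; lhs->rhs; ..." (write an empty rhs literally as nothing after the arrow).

  | aababb => aabbb => aabb => aab => aa
  | babaab => babab => babb => bab => ba
  | baaba => baab => baa
  | abb => ab => a

aaa->ba; ab->a; aba->ab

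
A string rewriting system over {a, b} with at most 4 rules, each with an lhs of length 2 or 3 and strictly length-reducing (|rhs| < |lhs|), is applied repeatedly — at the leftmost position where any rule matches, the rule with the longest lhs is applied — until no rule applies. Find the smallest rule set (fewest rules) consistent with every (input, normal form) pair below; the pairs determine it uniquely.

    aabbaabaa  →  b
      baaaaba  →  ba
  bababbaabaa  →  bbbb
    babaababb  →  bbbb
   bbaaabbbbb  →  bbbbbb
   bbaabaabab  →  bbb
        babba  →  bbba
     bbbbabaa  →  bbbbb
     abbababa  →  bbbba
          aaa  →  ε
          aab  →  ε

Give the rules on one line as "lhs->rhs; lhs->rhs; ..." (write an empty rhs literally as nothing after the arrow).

  | aabbaabaa => baabaa => baa => b
  | baaaaba => baaaba => baaba => ba
  | bababbaabaa => bbabbaabaa => bbbbaabaa => bbbbaa => bbbb
  | babaababb => bbaababb => bbabb => bbbb

aa->; aaa->aa; aab->; ab->b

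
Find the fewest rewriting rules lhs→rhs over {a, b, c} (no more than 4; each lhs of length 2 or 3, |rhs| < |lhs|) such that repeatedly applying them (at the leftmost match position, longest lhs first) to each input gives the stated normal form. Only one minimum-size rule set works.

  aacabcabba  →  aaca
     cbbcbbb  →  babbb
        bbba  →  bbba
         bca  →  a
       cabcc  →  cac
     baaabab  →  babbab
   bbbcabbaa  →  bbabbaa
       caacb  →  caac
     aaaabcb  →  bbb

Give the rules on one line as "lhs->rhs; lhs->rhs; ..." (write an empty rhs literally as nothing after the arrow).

  | aacabcabba => aacaabba => aacbbba => aacbba => aacba => aaca
  | cbbcbbb => cbcbbb => babbb
  | bbba
  | bca => a

aab->bb; bc->; cb->c; cbc->ba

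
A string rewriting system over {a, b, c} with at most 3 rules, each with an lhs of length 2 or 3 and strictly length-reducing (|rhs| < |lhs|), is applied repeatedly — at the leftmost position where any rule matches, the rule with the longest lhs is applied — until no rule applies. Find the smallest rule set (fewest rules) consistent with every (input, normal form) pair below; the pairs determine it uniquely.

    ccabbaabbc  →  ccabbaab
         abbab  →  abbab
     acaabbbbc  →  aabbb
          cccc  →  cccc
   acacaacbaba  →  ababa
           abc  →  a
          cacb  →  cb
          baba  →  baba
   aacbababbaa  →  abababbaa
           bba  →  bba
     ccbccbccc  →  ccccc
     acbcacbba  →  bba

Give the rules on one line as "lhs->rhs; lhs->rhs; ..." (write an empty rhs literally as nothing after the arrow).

  | ccabbaabbc => ccabbaab
  | abbab
  | acaabbbbc => aabbbbc => aabbb
  | cccc

ac->; bc->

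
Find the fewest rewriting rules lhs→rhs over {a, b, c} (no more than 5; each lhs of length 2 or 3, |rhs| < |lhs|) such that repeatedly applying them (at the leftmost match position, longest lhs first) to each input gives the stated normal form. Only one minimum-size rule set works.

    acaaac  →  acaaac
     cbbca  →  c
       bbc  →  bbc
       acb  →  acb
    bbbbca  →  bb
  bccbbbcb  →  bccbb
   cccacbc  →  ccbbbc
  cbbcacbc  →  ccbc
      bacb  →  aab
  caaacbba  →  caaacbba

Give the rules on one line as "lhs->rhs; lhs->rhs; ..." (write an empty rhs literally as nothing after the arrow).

  | acaaac
  | cbbca => cbcb => c
  | bbc
  | acb

bac->aa; bca->cb; bcb->; cac->bb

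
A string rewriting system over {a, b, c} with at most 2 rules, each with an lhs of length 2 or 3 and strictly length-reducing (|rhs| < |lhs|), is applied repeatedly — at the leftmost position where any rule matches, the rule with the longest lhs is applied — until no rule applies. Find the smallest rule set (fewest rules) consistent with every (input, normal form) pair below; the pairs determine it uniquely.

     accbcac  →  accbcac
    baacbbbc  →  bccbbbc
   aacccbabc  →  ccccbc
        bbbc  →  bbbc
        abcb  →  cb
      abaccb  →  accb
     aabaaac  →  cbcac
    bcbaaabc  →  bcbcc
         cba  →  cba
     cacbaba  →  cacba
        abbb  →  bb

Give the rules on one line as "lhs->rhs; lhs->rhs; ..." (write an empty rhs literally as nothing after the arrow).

aa->c; ab->

  | accbcac
  | baacbbbc => bccbbbc
  | aacccbabc => ccccbabc => ccccbc
  | bbbc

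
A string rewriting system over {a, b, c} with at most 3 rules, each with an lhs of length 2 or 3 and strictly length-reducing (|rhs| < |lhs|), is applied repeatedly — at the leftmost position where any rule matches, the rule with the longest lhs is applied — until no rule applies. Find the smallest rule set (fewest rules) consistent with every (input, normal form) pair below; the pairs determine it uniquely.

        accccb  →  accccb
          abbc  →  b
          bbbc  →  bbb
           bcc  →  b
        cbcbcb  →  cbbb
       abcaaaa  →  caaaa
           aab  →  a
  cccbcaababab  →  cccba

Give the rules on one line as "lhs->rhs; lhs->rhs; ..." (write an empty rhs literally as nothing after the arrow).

  | accccb
  | abbc => bc => b
  | bbbc => bbb
  | bcc => bc => b

ab->; bc->b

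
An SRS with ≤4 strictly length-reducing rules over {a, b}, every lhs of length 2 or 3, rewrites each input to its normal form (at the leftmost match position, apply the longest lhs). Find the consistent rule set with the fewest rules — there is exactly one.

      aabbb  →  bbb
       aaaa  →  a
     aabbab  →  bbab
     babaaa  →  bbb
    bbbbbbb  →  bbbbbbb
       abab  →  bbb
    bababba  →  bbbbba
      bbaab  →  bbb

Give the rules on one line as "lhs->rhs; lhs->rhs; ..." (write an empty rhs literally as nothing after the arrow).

aa->; aaa->; aba->bb

  | aabbb => bbb
  | aaaa => a
  | aabbab => bbab
  | babaaa => bbbaa => bbb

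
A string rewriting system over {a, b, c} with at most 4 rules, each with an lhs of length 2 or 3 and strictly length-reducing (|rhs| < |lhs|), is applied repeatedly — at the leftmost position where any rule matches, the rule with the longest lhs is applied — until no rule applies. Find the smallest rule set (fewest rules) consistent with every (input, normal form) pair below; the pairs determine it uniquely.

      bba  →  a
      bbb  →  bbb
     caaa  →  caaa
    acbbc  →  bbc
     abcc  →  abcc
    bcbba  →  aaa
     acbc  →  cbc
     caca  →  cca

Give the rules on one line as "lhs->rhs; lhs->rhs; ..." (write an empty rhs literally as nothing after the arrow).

  | bba => ba => a
  | bbb
  | caaa
  | acbbc => cbbc => bbc

ac->c; ba->a; bcb->aa; cbb->bb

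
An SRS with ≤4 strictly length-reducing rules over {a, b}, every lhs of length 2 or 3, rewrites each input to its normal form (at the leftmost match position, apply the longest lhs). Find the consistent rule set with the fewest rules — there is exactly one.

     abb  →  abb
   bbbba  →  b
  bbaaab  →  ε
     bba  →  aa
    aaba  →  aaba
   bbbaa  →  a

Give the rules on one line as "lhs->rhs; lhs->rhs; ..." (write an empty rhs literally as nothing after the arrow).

aaa->b; baa->; bab->; bba->aa

  | abb
  | bbbba => bbaa => aaa => b
  | bbaaab => aaaab => bab => ε
  | bba => aa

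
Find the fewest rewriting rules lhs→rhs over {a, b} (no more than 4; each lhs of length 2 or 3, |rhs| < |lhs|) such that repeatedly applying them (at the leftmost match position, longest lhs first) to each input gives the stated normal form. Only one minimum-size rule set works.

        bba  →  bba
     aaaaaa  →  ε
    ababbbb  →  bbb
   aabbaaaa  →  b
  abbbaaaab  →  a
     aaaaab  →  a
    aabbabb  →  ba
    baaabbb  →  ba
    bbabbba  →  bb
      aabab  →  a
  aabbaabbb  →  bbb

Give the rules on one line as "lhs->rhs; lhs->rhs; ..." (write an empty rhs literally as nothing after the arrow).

  | bba
  | aaaaaa => aaaa => aa => ε
  | ababbbb => aabbbb => bbb
  | aabbaaaa => baaaa => baa => b

aa->; aab->; ab->a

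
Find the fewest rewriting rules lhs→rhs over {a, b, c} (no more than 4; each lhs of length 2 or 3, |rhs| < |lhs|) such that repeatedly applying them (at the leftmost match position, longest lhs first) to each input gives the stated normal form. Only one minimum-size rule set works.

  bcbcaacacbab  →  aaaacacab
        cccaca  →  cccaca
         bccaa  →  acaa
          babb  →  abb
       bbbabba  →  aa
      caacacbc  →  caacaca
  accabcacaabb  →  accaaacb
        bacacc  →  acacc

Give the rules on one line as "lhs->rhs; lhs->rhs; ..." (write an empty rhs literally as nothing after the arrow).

aab->; ba->a; bc->a

  | bcbcaacacbab => abcaacacbab => aaaacacbab => aaaacacab
  | cccaca
  | bccaa => acaa
  | babb => abb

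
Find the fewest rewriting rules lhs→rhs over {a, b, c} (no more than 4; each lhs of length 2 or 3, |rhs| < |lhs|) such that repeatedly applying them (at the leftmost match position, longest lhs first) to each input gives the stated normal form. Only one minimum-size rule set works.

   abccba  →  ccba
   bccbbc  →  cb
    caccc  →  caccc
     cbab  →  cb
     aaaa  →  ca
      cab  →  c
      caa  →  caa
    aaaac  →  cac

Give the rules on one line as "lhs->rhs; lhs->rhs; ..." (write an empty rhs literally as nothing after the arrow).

  | abccba => ccba
  | bccbbc => cbbc => cb
  | caccc
  | cbab => cb

aaa->c; ab->; bc->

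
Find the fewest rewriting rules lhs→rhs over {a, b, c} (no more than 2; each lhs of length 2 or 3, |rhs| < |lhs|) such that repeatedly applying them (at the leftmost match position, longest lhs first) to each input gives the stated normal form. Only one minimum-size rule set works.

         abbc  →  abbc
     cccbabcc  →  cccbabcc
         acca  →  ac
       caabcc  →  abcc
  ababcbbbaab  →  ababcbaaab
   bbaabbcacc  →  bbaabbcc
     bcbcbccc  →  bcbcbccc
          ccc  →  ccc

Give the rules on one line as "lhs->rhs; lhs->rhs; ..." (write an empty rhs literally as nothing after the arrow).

  | abbc
  | cccbabcc
  | acca => ac
  | caabcc => abcc

bbb->ba; ca->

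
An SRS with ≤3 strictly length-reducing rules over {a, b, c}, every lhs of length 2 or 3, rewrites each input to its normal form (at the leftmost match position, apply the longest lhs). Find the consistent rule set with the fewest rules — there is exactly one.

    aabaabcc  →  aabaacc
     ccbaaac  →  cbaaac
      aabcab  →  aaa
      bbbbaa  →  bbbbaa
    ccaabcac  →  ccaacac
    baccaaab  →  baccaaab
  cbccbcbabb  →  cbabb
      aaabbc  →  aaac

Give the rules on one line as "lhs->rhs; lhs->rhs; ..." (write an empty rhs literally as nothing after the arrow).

bc->c; cab->a; ccb->cb

  | aabaabcc => aabaacc
  | ccbaaac => cbaaac
  | aabcab => aacab => aaa
  | bbbbaa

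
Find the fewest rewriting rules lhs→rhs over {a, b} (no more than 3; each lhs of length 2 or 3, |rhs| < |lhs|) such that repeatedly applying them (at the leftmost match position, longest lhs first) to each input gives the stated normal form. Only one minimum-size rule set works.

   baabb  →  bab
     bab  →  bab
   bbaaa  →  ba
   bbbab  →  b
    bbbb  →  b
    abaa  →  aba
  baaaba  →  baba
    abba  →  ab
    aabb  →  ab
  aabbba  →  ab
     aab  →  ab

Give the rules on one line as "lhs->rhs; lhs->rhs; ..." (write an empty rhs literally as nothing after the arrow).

aa->a; bb->b; bba->b

  | baabb => babb => bab
  | bab
  | bbaaa => baa => ba
  | bbbab => bbab => bb => b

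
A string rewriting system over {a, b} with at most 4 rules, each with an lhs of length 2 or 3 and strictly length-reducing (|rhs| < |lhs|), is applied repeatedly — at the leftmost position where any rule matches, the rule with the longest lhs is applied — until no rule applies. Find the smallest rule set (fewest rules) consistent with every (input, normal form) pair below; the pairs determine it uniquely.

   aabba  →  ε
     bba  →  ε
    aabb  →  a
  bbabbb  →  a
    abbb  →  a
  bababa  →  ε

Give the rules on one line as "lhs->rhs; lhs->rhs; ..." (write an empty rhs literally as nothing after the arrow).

aa->; ab->a; bb->a

  | aabba => bba => aa => ε
  | bba => aa => ε
  | aabb => bb => a
  | bbabbb => aabbb => bbb => ab => a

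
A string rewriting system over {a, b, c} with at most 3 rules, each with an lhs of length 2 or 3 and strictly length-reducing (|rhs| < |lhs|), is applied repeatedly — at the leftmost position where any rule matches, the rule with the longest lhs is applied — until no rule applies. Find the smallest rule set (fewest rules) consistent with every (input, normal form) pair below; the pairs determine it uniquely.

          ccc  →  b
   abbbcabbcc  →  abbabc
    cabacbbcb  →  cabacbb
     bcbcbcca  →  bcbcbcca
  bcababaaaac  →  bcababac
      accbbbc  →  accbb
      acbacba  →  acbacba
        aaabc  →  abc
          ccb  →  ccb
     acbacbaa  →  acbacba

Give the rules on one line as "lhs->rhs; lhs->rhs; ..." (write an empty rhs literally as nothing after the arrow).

aa->a; bbc->b; ccc->b

  | ccc => b
  | abbbcabbcc => abbabbcc => abbabc
  | cabacbbcb => cabacbb
  | bcbcbcca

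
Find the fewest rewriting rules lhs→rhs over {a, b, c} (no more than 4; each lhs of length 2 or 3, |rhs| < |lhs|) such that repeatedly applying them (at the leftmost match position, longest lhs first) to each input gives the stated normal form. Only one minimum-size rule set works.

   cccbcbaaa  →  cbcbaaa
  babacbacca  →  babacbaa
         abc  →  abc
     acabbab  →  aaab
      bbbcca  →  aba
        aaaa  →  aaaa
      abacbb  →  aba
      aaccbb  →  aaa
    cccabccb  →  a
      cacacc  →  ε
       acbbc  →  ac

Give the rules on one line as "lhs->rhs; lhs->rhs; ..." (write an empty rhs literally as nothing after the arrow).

bb->a; ca->; cc->

  | cccbcbaaa => cbcbaaa
  | babacbacca => babacbaa
  | abc
  | acabbab => abbab => aaab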